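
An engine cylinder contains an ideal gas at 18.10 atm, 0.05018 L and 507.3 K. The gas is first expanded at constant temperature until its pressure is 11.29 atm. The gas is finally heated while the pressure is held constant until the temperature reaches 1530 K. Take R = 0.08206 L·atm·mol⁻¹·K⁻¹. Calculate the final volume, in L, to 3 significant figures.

Isothermal, so P V is constant: T₂ = T₁; V₂ = V₁·(P₁/P₂) = 0.08045 L.
Isobaric, so V/T is constant: P₃ = P₂; V₃ = V₂·(T₃/T₂) = 0.2426 L.

V₃ ≈ 0.243 L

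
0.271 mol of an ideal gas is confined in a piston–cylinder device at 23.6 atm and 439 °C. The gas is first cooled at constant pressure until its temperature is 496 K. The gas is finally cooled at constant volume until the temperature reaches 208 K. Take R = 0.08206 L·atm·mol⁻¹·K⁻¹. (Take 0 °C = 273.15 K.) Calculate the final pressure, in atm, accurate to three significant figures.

Convert: T₁ = 712.1 K.
From PV = nRT: V₁ = nRT₁/P₁ = 0.6711 L.
P constant ⇒ V ∝ T: P₂ = P₁; V₂ = V₁·(T₂/T₁) = 0.4674 L.
V constant ⇒ P ∝ T: V₃ = V₂; P₃ = P₂·(T₃/T₂) = 9.897 atm.

P₃ ≈ 9.90 atm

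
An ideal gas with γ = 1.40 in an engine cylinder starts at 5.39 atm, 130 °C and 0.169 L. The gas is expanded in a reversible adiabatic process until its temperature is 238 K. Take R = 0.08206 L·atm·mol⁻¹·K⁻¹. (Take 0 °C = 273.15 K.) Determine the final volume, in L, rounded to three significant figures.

Convert: T₁ = 403.1 K.
Adiabatic (γ = 1.40), T V^(γ−1) and P V^γ constant: P₂ = P₁·(T₂/T₁)^(γ/(γ−1)) = 0.8521 atm; V₂ = V₁·(T₁/T₂)^(1/(γ−1)) = 0.6311 L.

V₂ ≈ 0.631 L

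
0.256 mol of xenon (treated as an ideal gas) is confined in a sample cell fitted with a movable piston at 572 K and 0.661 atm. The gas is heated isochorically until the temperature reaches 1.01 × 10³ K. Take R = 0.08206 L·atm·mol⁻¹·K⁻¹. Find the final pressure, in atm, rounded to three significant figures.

From PV = nRT: V₁ = nRT₁/P₁ = 18.18 L.
V constant ⇒ P ∝ T: V₂ = V₁; P₂ = P₁·(T₂/T₁) = 1.167 atm.

P₂ ≈ 1.17 atm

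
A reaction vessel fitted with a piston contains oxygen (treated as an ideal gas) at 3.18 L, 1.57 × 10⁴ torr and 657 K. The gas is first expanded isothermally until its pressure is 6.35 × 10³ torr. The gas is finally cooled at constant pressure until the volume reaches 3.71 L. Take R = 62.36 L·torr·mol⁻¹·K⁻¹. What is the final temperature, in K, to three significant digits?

T₃ ≈ 310 K

Isothermal, so P V is constant: T₂ = T₁; V₂ = V₁·(P₁/P₂) = 7.862 L.
Isobaric, so V/T is constant: P₃ = P₂; T₃ = T₂·(V₃/V₂) = 310.0 K.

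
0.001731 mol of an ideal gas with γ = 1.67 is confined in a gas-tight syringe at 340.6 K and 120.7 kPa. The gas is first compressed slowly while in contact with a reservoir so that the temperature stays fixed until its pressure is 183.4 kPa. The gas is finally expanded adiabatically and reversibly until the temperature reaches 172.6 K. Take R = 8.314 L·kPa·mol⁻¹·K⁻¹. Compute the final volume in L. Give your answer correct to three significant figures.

V₃ ≈ 0.0737 L

From PV = nRT: V₁ = nRT₁/P₁ = 0.04061 L.
Isothermal, so P V is constant: T₂ = T₁; V₂ = V₁·(P₁/P₂) = 0.02673 L.
Adiabatic (γ = 1.67), T V^(γ−1) and P V^γ constant: P₃ = P₂·(T₃/T₂)^(γ/(γ−1)) = 33.70 kPa; V₃ = V₂·(T₂/T₃)^(1/(γ−1)) = 0.07371 L.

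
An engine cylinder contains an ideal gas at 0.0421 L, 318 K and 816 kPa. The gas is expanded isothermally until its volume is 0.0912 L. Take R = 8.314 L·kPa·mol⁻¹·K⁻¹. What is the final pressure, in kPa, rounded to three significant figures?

Isothermal, so P V is constant: T₂ = T₁; P₂ = P₁·(V₁/V₂) = 376.7 kPa.

P₂ ≈ 377 kPa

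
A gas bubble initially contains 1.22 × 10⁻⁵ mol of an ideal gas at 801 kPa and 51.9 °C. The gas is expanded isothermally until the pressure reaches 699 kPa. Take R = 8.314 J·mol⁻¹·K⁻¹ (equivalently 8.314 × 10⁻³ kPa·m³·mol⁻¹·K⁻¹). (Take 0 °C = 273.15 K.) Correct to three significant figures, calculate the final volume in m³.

V₂ ≈ 4.72e-08 m³

Convert: T₁ = 325.0 K.
From PV = nRT: V₁ = nRT₁/P₁ = 4.116e-08 m³.
Isothermal, so P V is constant: T₂ = T₁; V₂ = V₁·(P₁/P₂) = 4.717e-08 m³.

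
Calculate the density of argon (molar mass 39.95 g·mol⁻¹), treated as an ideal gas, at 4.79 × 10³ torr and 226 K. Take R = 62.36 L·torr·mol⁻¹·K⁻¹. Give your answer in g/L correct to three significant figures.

ρ = PM/(RT) = (4.79e+03 × 39.95) / (62.36 × 226.0)

ρ ≈ 13.6 g/L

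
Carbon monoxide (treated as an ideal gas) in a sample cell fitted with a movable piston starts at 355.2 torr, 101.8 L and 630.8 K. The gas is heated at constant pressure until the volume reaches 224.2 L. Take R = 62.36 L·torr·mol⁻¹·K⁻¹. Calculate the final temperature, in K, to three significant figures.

T₂ ≈ 1.39e+03 K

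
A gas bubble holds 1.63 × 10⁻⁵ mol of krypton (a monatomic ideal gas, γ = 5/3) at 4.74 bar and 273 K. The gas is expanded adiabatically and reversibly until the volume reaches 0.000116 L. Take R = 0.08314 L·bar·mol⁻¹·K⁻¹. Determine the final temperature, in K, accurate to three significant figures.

From PV = nRT: V₁ = nRT₁/P₁ = 7.805e-05 L.
Reversible adiabatic, γ = 5/3: T₂ = T₁·(V₁/V₂)^(γ−1) = 209.6 K; P₂ = P₁·(V₁/V₂)^γ = 2.449 bar.

T₂ ≈ 210 K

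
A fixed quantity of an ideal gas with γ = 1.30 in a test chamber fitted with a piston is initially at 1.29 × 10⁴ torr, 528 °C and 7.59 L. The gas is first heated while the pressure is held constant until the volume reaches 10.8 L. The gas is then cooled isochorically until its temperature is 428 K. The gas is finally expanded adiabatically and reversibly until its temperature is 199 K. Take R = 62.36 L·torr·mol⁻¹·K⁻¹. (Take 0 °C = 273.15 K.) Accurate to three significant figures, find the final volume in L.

Convert: T₁ = 801.1 K.
Isobaric, so V/T is constant: P₂ = P₁; T₂ = T₁·(V₂/V₁) = 1140 K.
V constant ⇒ P ∝ T: V₃ = V₂; P₃ = P₂·(T₃/T₂) = 4843 torr.
Adiabatic (γ = 1.30), T V^(γ−1) and P V^γ constant: P₄ = P₃·(T₄/T₃)^(γ/(γ−1)) = 175.4 torr; V₄ = V₃·(T₃/T₄)^(1/(γ−1)) = 138.7 L.

V₄ ≈ 139 L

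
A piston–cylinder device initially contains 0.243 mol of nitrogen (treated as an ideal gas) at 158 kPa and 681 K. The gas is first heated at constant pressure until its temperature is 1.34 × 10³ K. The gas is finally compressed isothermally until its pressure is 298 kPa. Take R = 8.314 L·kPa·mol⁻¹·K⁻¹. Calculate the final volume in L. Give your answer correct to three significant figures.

V₃ ≈ 9.08 L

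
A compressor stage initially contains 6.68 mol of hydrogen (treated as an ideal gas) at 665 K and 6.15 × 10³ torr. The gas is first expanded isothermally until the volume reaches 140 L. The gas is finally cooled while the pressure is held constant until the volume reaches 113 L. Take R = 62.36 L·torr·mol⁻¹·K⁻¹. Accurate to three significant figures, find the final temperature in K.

From PV = nRT: V₁ = nRT₁/P₁ = 45.04 L.
Isothermal, so P V is constant: T₂ = T₁; P₂ = P₁·(V₁/V₂) = 1979 torr.
Isobaric, so V/T is constant: P₃ = P₂; T₃ = T₂·(V₃/V₂) = 536.8 K.

T₃ ≈ 537 K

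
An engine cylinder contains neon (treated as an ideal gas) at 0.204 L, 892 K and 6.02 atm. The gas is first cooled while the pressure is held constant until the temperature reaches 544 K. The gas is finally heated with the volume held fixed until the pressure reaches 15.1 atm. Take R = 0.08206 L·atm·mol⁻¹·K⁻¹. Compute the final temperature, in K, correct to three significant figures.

T₃ ≈ 1.36e+03 K

P constant ⇒ V ∝ T: P₂ = P₁; V₂ = V₁·(T₂/T₁) = 0.1244 L.
V constant ⇒ P ∝ T: V₃ = V₂; T₃ = T₂·(P₃/P₂) = 1365 K.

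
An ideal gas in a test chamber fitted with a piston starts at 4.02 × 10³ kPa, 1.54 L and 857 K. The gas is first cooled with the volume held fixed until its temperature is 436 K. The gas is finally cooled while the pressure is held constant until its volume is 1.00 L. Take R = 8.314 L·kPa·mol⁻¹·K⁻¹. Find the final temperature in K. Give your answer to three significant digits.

V constant ⇒ P ∝ T: V₂ = V₁; P₂ = P₁·(T₂/T₁) = 2045 kPa.
P constant ⇒ V ∝ T: P₃ = P₂; T₃ = T₂·(V₃/V₂) = 283.1 K.

T₃ ≈ 283 K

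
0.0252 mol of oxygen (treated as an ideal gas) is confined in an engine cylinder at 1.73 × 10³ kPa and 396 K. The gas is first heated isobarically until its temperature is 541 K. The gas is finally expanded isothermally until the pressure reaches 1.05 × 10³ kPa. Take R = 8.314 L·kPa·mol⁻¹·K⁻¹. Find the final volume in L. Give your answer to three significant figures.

From PV = nRT: V₁ = nRT₁/P₁ = 0.04796 L.
Isobaric, so V/T is constant: P₂ = P₁; V₂ = V₁·(T₂/T₁) = 0.06552 L.
T constant ⇒ Boyle's law P V = const: T₃ = T₂; V₃ = V₂·(P₂/P₃) = 0.1079 L.

V₃ ≈ 0.108 L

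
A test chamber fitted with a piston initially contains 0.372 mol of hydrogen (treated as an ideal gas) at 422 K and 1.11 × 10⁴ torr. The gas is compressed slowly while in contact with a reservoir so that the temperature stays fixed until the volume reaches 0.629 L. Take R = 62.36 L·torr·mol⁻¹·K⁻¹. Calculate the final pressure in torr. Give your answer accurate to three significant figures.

P₂ ≈ 1.56e+04 torr

From PV = nRT: V₁ = nRT₁/P₁ = 0.8819 L.
T constant ⇒ Boyle's law P V = const: T₂ = T₁; P₂ = P₁·(V₁/V₂) = 1.556e+04 torr.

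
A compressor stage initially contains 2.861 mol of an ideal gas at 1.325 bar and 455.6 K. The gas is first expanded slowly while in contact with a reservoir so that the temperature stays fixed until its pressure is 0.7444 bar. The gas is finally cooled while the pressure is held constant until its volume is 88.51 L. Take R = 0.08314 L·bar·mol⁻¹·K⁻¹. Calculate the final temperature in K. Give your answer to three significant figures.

T₃ ≈ 277 K

From PV = nRT: V₁ = nRT₁/P₁ = 81.79 L.
T constant ⇒ Boyle's law P V = const: T₂ = T₁; V₂ = V₁·(P₁/P₂) = 145.6 L.
P constant ⇒ V ∝ T: P₃ = P₂; T₃ = T₂·(V₃/V₂) = 277.0 K.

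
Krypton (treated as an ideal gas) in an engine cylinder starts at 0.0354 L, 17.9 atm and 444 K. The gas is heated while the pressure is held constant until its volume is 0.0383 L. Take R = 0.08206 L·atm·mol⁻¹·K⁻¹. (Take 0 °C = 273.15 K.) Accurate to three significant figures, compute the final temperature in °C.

T₂ ≈ 207 °C

P constant ⇒ V ∝ T: P₂ = P₁; T₂ = T₁·(V₂/V₁) = 480.4 K.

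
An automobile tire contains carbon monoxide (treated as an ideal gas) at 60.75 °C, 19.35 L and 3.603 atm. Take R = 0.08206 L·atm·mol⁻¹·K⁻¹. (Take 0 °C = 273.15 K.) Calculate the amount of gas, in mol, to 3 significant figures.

Convert: T = 333.90 K.
PV = nRT ⇒ n = PV/(RT) = (3.603 × 19.35) / (0.08206 × 333.90)

n ≈ 2.54 mol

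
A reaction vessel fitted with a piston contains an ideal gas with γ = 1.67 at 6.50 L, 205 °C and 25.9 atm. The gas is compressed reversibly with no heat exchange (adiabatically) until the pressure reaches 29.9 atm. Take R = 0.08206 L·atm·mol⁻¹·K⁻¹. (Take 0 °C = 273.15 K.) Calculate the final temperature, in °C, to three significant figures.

T₂ ≈ 233 °C

Convert: T₁ = 478.1 K.
Adiabatic (γ = 1.67), T V^(γ−1) and P V^γ constant: T₂ = T₁·(P₂/P₁)^((γ−1)/γ) = 506.5 K; V₂ = V₁·(P₁/P₂)^(1/γ) = 5.964 L.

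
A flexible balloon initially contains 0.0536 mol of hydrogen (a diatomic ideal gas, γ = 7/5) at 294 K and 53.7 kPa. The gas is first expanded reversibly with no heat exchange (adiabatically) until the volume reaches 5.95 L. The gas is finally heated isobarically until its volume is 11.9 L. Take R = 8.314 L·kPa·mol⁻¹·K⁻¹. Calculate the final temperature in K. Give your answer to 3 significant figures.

From PV = nRT: V₁ = nRT₁/P₁ = 2.440 L.
Reversible adiabatic, γ = 7/5: T₂ = T₁·(V₁/V₂)^(γ−1) = 205.8 K; P₂ = P₁·(V₁/V₂)^γ = 15.41 kPa.
Isobaric, so V/T is constant: P₃ = P₂; T₃ = T₂·(V₃/V₂) = 411.6 K.

T₃ ≈ 412 K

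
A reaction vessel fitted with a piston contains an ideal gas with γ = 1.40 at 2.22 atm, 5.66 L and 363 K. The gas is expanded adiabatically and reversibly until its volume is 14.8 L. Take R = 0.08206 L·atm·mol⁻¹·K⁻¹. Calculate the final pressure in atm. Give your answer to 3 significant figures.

Adiabatic (γ = 1.40), T V^(γ−1) and P V^γ constant: T₂ = T₁·(V₁/V₂)^(γ−1) = 247.1 K; P₂ = P₁·(V₁/V₂)^γ = 0.5780 atm.

P₂ ≈ 0.578 atm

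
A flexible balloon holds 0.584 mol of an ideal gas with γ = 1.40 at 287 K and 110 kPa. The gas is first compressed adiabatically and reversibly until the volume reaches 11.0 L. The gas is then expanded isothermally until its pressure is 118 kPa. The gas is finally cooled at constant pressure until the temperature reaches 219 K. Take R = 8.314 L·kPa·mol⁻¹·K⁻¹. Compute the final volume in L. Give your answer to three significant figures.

V₄ ≈ 9.01 L

From PV = nRT: V₁ = nRT₁/P₁ = 12.67 L.
Adiabatic (γ = 1.40), T V^(γ−1) and P V^γ constant: T₂ = T₁·(V₁/V₂)^(γ−1) = 303.7 K; P₂ = P₁·(V₁/V₂)^γ = 134.0 kPa.
T constant ⇒ Boyle's law P V = const: T₃ = T₂; V₃ = V₂·(P₂/P₃) = 12.50 L.
P constant ⇒ V ∝ T: P₄ = P₃; V₄ = V₃·(T₄/T₃) = 9.011 L.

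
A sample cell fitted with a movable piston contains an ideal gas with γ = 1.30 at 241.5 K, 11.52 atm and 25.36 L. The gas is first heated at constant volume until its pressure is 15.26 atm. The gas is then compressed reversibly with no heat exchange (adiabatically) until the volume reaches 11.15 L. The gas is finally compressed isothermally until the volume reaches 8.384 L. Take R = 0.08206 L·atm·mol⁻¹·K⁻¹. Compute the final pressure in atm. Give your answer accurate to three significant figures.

P₄ ≈ 59.1 atm

V constant ⇒ P ∝ T: V₂ = V₁; T₂ = T₁·(P₂/P₁) = 319.9 K.
Adiabatic (γ = 1.30), T V^(γ−1) and P V^γ constant: T₃ = T₂·(V₂/V₃)^(γ−1) = 409.3 K; P₃ = P₂·(V₂/V₃)^γ = 44.41 atm.
Isothermal, so P V is constant: T₄ = T₃; P₄ = P₃·(V₃/V₄) = 59.06 atm.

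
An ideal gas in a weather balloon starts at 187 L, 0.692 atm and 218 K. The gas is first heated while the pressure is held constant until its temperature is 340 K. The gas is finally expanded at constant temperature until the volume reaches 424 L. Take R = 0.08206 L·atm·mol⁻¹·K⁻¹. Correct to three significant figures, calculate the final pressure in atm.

P constant ⇒ V ∝ T: P₂ = P₁; V₂ = V₁·(T₂/T₁) = 291.7 L.
Isothermal, so P V is constant: T₃ = T₂; P₃ = P₂·(V₂/V₃) = 0.4760 atm.

P₃ ≈ 0.476 atm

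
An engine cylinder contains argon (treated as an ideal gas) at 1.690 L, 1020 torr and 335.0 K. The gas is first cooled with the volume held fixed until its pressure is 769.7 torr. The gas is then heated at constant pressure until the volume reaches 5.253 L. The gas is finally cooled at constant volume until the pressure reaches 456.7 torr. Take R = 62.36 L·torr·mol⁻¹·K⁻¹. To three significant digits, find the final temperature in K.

T₄ ≈ 466 K

Isochoric, so P/T is constant: V₂ = V₁; T₂ = T₁·(P₂/P₁) = 252.8 K.
P constant ⇒ V ∝ T: P₃ = P₂; T₃ = T₂·(V₃/V₂) = 785.8 K.
Isochoric, so P/T is constant: V₄ = V₃; T₄ = T₃·(P₄/P₃) = 466.2 K.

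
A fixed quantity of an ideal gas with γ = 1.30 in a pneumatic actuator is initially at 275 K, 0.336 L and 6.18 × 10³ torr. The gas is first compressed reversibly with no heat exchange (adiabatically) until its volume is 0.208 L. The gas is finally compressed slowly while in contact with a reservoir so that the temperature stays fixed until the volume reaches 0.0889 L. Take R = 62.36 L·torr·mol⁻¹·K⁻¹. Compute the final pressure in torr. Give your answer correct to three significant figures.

Adiabatic (γ = 1.30), T V^(γ−1) and P V^γ constant: T₂ = T₁·(V₁/V₂)^(γ−1) = 317.6 K; P₂ = P₁·(V₁/V₂)^γ = 1.153e+04 torr.
T constant ⇒ Boyle's law P V = const: T₃ = T₂; P₃ = P₂·(V₂/V₃) = 2.697e+04 torr.

P₃ ≈ 2.70e+04 torr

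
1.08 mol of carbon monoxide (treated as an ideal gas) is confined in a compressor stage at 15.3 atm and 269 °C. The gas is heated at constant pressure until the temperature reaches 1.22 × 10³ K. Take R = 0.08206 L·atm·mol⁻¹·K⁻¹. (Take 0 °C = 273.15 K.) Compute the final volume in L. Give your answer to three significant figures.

Convert: T₁ = 542.1 K.
From PV = nRT: V₁ = nRT₁/P₁ = 3.140 L.
Isobaric, so V/T is constant: P₂ = P₁; V₂ = V₁·(T₂/T₁) = 7.067 L.

V₂ ≈ 7.07 L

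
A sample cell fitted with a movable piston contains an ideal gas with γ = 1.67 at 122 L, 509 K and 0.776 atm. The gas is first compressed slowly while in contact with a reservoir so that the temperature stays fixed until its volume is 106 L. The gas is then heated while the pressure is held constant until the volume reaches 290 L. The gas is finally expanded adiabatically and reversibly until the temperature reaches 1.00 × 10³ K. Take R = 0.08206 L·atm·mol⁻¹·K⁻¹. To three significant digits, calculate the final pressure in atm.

P₄ ≈ 0.391 atm

Isothermal, so P V is constant: T₂ = T₁; P₂ = P₁·(V₁/V₂) = 0.8931 atm.
P constant ⇒ V ∝ T: P₃ = P₂; T₃ = T₂·(V₃/V₂) = 1393 K.
Reversible adiabatic, γ = 1.67: P₄ = P₃·(T₄/T₃)^(γ/(γ−1)) = 0.3913 atm; V₄ = V₃·(T₃/T₄)^(1/(γ−1)) = 475.4 L.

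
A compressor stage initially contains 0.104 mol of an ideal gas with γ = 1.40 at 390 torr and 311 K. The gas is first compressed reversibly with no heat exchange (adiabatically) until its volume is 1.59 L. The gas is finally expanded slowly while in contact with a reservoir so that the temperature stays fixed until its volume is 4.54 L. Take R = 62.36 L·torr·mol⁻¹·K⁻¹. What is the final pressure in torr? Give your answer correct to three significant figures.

P₃ ≈ 712 torr

From PV = nRT: V₁ = nRT₁/P₁ = 5.172 L.
Reversible adiabatic, γ = 1.40: T₂ = T₁·(V₁/V₂)^(γ−1) = 498.5 K; P₂ = P₁·(V₁/V₂)^γ = 2033 torr.
Isothermal, so P V is constant: T₃ = T₂; P₃ = P₂·(V₂/V₃) = 712.1 torr.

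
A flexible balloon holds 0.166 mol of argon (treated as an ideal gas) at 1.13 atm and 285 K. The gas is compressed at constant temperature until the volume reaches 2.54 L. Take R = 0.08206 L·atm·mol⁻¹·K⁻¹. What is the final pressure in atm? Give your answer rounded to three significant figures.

P₂ ≈ 1.53 atm

From PV = nRT: V₁ = nRT₁/P₁ = 3.436 L.
T constant ⇒ Boyle's law P V = const: T₂ = T₁; P₂ = P₁·(V₁/V₂) = 1.528 atm.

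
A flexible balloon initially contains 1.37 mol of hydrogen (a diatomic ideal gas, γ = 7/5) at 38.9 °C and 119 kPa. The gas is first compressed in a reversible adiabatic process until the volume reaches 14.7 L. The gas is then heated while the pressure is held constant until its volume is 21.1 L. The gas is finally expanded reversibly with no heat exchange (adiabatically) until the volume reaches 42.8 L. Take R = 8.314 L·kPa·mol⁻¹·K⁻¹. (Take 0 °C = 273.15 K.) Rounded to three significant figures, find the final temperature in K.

T₄ ≈ 448 K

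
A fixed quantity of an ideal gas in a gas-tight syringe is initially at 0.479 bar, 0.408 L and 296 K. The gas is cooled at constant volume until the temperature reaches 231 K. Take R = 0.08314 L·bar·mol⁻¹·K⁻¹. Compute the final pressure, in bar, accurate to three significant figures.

P₂ ≈ 0.374 bar

V constant ⇒ P ∝ T: V₂ = V₁; P₂ = P₁·(T₂/T₁) = 0.3738 bar.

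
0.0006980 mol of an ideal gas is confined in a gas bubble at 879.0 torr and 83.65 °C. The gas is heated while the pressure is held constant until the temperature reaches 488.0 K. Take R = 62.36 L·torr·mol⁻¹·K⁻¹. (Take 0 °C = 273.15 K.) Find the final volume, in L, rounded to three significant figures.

V₂ ≈ 0.0242 L

Convert: T₁ = 356.8 K.
From PV = nRT: V₁ = nRT₁/P₁ = 0.01767 L.
Isobaric, so V/T is constant: P₂ = P₁; V₂ = V₁·(T₂/T₁) = 0.02417 L.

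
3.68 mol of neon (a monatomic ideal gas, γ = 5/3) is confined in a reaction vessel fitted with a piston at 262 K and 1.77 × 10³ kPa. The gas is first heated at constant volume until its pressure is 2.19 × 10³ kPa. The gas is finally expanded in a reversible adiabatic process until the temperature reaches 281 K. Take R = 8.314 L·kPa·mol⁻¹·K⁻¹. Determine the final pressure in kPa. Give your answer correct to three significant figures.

From PV = nRT: V₁ = nRT₁/P₁ = 4.529 L.
V constant ⇒ P ∝ T: V₂ = V₁; T₂ = T₁·(P₂/P₁) = 324.2 K.
Adiabatic (γ = 5/3), T V^(γ−1) and P V^γ constant: P₃ = P₂·(T₃/T₂)^(γ/(γ−1)) = 1532 kPa; V₃ = V₂·(T₂/T₃)^(1/(γ−1)) = 5.612 L.

P₃ ≈ 1.53e+03 kPa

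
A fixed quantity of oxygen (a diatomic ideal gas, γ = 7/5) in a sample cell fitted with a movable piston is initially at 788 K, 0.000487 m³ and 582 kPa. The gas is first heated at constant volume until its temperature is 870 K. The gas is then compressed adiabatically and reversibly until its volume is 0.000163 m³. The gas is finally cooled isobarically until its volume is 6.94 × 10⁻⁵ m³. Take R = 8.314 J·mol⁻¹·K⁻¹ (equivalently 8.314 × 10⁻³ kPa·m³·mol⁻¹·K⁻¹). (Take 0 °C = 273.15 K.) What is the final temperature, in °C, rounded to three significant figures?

V constant ⇒ P ∝ T: V₂ = V₁; P₂ = P₁·(T₂/T₁) = 642.6 kPa.
Adiabatic (γ = 7/5), T V^(γ−1) and P V^γ constant: T₃ = T₂·(V₂/V₃)^(γ−1) = 1348 K; P₃ = P₂·(V₂/V₃)^γ = 2974 kPa.
Isobaric, so V/T is constant: P₄ = P₃; T₄ = T₃·(V₄/V₃) = 573.9 K.

T₄ ≈ 301 °C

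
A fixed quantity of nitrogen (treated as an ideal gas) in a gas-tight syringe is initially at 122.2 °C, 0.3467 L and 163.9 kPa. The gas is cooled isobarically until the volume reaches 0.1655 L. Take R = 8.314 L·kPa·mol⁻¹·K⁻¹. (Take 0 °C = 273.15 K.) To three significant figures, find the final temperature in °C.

T₂ ≈ -84.4 °C

Convert: T₁ = 395.3 K.
P constant ⇒ V ∝ T: P₂ = P₁; T₂ = T₁·(V₂/V₁) = 188.7 K.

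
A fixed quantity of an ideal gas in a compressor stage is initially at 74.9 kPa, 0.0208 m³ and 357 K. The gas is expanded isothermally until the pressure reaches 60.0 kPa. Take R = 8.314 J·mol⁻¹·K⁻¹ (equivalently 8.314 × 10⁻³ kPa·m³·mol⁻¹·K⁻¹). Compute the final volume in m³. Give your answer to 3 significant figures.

Isothermal, so P V is constant: T₂ = T₁; V₂ = V₁·(P₁/P₂) = 0.02597 m³.

V₂ ≈ 0.0260 m³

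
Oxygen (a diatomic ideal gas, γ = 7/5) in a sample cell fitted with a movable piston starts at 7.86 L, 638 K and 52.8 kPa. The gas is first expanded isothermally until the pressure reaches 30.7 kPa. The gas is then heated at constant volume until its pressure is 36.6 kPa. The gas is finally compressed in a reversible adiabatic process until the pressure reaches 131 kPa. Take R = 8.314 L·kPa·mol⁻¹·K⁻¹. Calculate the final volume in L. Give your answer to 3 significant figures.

V₄ ≈ 5.44 L

Isothermal, so P V is constant: T₂ = T₁; V₂ = V₁·(P₁/P₂) = 13.52 L.
V constant ⇒ P ∝ T: V₃ = V₂; T₃ = T₂·(P₃/P₂) = 760.6 K.
Adiabatic (γ = 7/5), T V^(γ−1) and P V^γ constant: T₄ = T₃·(P₄/P₃)^((γ−1)/γ) = 1095 K; V₄ = V₃·(P₃/P₄)^(1/γ) = 5.437 L.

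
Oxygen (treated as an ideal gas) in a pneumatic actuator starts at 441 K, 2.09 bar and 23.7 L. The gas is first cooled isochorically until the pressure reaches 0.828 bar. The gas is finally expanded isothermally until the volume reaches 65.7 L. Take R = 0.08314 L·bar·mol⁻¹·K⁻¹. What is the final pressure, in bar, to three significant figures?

P₃ ≈ 0.299 bar

Isochoric, so P/T is constant: V₂ = V₁; T₂ = T₁·(P₂/P₁) = 174.7 K.
T constant ⇒ Boyle's law P V = const: T₃ = T₂; P₃ = P₂·(V₂/V₃) = 0.2987 bar.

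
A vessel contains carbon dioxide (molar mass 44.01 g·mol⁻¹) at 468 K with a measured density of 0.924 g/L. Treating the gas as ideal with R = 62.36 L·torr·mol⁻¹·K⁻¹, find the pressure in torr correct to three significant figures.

ρ = PM/(RT) ⇒ P = ρRT/M = (0.924 × 62.36 × 468.0) / 44.01

P ≈ 613 torr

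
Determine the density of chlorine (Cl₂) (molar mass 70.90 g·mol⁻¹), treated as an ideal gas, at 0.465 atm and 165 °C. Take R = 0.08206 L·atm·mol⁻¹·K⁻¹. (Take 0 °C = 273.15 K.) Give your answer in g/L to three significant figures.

ρ ≈ 0.917 g/L

ρ = PM/(RT) = (0.465 × 70.90) / (0.08206 × 438.1)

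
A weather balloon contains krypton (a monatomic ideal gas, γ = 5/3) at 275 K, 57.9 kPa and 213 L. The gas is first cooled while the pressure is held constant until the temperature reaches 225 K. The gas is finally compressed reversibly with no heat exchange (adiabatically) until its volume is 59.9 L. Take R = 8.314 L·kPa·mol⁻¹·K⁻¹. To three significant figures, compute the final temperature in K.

T₃ ≈ 459 K

Isobaric, so V/T is constant: P₂ = P₁; V₂ = V₁·(T₂/T₁) = 174.3 L.
Reversible adiabatic, γ = 5/3: T₃ = T₂·(V₂/V₃)^(γ−1) = 458.5 K; P₃ = P₂·(V₂/V₃)^γ = 343.3 kPa.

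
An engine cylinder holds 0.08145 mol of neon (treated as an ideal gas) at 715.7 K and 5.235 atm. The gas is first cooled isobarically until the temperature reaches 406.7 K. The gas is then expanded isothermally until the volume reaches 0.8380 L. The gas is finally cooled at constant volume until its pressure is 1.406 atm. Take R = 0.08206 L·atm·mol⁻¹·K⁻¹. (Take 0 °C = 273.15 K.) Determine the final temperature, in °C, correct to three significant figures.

From PV = nRT: V₁ = nRT₁/P₁ = 0.9138 L.
P constant ⇒ V ∝ T: P₂ = P₁; V₂ = V₁·(T₂/T₁) = 0.5193 L.
Isothermal, so P V is constant: T₃ = T₂; P₃ = P₂·(V₂/V₃) = 3.244 atm.
V constant ⇒ P ∝ T: V₄ = V₃; T₄ = T₃·(P₄/P₃) = 176.3 K.

T₄ ≈ -96.9 °C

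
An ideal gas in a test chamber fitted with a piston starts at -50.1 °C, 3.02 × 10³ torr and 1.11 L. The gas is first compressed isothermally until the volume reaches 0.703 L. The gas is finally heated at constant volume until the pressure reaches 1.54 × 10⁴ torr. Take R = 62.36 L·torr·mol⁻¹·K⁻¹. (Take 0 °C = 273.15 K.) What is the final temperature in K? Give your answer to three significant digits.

Convert: T₁ = 223.0 K.
T constant ⇒ Boyle's law P V = const: T₂ = T₁; P₂ = P₁·(V₁/V₂) = 4768 torr.
V constant ⇒ P ∝ T: V₃ = V₂; T₃ = T₂·(P₃/P₂) = 720.4 K.

T₃ ≈ 720 K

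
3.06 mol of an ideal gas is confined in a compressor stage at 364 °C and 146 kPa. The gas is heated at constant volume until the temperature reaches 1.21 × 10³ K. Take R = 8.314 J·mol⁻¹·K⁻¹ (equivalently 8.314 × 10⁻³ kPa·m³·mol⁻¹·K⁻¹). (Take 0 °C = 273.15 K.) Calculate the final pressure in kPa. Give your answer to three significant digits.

P₂ ≈ 277 kPa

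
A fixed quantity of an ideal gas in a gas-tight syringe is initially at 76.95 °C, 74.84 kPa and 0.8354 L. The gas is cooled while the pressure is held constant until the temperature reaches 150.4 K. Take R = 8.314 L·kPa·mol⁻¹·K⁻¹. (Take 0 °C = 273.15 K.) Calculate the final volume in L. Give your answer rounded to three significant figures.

Convert: T₁ = 350.1 K.
P constant ⇒ V ∝ T: P₂ = P₁; V₂ = V₁·(T₂/T₁) = 0.3589 L.

V₂ ≈ 0.359 L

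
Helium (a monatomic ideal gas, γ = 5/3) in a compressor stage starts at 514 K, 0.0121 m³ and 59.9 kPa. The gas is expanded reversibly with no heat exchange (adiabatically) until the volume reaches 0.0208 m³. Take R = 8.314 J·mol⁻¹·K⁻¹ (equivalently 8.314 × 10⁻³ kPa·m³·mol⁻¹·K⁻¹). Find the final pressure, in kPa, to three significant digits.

P₂ ≈ 24.3 kPa

Adiabatic (γ = 5/3), T V^(γ−1) and P V^γ constant: T₂ = T₁·(V₁/V₂)^(γ−1) = 358.2 K; P₂ = P₁·(V₁/V₂)^γ = 24.28 kPa.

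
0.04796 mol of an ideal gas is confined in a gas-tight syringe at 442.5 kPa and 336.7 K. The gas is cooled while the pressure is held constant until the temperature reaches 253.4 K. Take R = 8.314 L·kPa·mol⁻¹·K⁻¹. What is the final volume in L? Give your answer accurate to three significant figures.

V₂ ≈ 0.228 L

From PV = nRT: V₁ = nRT₁/P₁ = 0.3034 L.
P constant ⇒ V ∝ T: P₂ = P₁; V₂ = V₁·(T₂/T₁) = 0.2283 L.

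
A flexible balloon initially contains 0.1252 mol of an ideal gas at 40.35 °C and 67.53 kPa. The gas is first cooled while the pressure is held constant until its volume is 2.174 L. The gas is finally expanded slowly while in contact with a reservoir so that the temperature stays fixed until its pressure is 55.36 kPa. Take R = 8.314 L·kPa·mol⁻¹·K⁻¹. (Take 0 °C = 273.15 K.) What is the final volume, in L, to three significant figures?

Convert: T₁ = 313.5 K.
From PV = nRT: V₁ = nRT₁/P₁ = 4.832 L.
P constant ⇒ V ∝ T: P₂ = P₁; T₂ = T₁·(V₂/V₁) = 141.0 K.
T constant ⇒ Boyle's law P V = const: T₃ = T₂; V₃ = V₂·(P₂/P₃) = 2.652 L.

V₃ ≈ 2.65 L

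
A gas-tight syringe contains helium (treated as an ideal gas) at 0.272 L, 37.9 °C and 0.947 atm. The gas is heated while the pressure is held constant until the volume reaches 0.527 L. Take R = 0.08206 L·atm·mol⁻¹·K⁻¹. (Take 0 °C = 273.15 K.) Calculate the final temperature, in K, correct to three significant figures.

T₂ ≈ 603 K

Convert: T₁ = 311.0 K.
P constant ⇒ V ∝ T: P₂ = P₁; T₂ = T₁·(V₂/V₁) = 602.7 K.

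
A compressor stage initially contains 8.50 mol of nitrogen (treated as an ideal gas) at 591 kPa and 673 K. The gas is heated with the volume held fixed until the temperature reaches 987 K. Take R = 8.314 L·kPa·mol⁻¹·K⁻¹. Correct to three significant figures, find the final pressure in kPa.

From PV = nRT: V₁ = nRT₁/P₁ = 80.47 L.
Isochoric, so P/T is constant: V₂ = V₁; P₂ = P₁·(T₂/T₁) = 866.7 kPa.

P₂ ≈ 867 kPa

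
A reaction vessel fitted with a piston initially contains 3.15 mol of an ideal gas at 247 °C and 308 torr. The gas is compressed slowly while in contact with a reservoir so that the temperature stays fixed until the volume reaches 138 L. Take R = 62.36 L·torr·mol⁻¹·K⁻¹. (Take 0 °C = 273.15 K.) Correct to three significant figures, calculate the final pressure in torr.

Convert: T₁ = 520.1 K.
From PV = nRT: V₁ = nRT₁/P₁ = 331.7 L.
T constant ⇒ Boyle's law P V = const: T₂ = T₁; P₂ = P₁·(V₁/V₂) = 740.4 torr.

P₂ ≈ 740 torr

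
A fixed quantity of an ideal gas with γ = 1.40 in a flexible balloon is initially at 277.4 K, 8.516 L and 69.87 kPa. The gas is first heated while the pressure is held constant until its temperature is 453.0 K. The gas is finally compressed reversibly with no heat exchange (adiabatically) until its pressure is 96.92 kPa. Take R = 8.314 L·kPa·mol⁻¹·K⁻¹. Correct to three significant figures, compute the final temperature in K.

Isobaric, so V/T is constant: P₂ = P₁; V₂ = V₁·(T₂/T₁) = 13.91 L.
Adiabatic (γ = 1.40), T V^(γ−1) and P V^γ constant: T₃ = T₂·(P₃/P₂)^((γ−1)/γ) = 497.4 K; V₃ = V₂·(P₂/P₃)^(1/γ) = 11.01 L.

T₃ ≈ 497 K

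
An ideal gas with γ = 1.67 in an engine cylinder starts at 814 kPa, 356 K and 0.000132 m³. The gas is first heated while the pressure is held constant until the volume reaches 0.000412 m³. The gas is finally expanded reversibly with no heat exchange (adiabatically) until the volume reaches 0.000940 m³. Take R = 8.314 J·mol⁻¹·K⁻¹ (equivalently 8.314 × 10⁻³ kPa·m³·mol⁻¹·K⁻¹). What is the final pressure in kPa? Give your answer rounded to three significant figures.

P₃ ≈ 205 kPa

Isobaric, so V/T is constant: P₂ = P₁; T₂ = T₁·(V₂/V₁) = 1111 K.
Reversible adiabatic, γ = 1.67: T₃ = T₂·(V₂/V₃)^(γ−1) = 639.4 K; P₃ = P₂·(V₂/V₃)^γ = 205.3 kPa.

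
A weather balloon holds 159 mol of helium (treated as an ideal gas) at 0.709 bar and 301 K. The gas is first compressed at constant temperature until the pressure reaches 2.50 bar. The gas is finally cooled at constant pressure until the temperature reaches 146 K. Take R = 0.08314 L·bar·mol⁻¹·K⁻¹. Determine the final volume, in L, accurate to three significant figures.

V₃ ≈ 772 L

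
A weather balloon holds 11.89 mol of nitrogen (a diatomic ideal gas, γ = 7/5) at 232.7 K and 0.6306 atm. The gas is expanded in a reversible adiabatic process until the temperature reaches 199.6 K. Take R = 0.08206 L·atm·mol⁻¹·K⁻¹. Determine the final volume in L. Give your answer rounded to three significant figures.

V₂ ≈ 528 L

From PV = nRT: V₁ = nRT₁/P₁ = 360.0 L.
Adiabatic (γ = 7/5), T V^(γ−1) and P V^γ constant: P₂ = P₁·(T₂/T₁)^(γ/(γ−1)) = 0.3686 atm; V₂ = V₁·(T₁/T₂)^(1/(γ−1)) = 528.4 L.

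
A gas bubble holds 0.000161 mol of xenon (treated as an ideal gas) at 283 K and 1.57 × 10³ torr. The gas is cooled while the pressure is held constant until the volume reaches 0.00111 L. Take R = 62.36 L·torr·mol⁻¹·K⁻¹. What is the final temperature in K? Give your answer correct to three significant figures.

From PV = nRT: V₁ = nRT₁/P₁ = 0.001810 L.
P constant ⇒ V ∝ T: P₂ = P₁; T₂ = T₁·(V₂/V₁) = 173.6 K.

T₂ ≈ 174 K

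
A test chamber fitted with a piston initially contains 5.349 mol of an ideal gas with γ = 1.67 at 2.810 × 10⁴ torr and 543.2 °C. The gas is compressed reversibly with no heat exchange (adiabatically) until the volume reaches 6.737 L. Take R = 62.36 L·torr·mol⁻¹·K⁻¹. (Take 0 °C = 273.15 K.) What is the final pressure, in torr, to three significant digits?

Convert: T₁ = 816.4 K.
From PV = nRT: V₁ = nRT₁/P₁ = 9.691 L.
Reversible adiabatic, γ = 1.67: T₂ = T₁·(V₁/V₂)^(γ−1) = 1041 K; P₂ = P₁·(V₁/V₂)^γ = 5.157e+04 torr.

P₂ ≈ 5.16e+04 torr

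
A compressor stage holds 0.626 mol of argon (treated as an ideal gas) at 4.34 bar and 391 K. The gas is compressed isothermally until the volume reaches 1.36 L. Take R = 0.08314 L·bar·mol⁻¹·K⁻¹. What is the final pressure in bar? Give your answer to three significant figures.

From PV = nRT: V₁ = nRT₁/P₁ = 4.689 L.
Isothermal, so P V is constant: T₂ = T₁; P₂ = P₁·(V₁/V₂) = 14.96 bar.

P₂ ≈ 15.0 bar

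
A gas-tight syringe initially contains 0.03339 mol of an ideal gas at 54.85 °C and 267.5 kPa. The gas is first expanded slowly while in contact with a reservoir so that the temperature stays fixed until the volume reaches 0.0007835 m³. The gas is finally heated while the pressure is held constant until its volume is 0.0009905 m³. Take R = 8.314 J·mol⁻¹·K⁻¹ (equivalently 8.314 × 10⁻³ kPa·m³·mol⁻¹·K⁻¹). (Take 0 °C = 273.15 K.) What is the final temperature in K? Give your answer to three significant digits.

T₃ ≈ 415 K

Convert: T₁ = 328.0 K.
From PV = nRT: V₁ = nRT₁/P₁ = 0.0003404 m³.
T constant ⇒ Boyle's law P V = const: T₂ = T₁; P₂ = P₁·(V₁/V₂) = 116.2 kPa.
Isobaric, so V/T is constant: P₃ = P₂; T₃ = T₂·(V₃/V₂) = 414.7 K.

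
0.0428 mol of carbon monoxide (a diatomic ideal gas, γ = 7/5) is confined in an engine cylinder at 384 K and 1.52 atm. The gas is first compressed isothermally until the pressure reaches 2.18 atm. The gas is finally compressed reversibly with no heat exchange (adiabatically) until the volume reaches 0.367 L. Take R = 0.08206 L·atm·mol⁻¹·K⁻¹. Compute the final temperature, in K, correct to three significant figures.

T₃ ≈ 473 K

From PV = nRT: V₁ = nRT₁/P₁ = 0.8873 L.
Isothermal, so P V is constant: T₂ = T₁; V₂ = V₁·(P₁/P₂) = 0.6187 L.
Reversible adiabatic, γ = 7/5: T₃ = T₂·(V₂/V₃)^(γ−1) = 473.2 K; P₃ = P₂·(V₂/V₃)^γ = 4.528 atm.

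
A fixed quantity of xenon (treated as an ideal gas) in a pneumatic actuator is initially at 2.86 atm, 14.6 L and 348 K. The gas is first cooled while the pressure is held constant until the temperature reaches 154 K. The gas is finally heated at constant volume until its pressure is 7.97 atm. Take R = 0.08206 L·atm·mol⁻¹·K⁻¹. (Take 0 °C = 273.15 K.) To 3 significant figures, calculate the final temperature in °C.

Isobaric, so V/T is constant: P₂ = P₁; V₂ = V₁·(T₂/T₁) = 6.461 L.
V constant ⇒ P ∝ T: V₃ = V₂; T₃ = T₂·(P₃/P₂) = 429.2 K.

T₃ ≈ 156 °C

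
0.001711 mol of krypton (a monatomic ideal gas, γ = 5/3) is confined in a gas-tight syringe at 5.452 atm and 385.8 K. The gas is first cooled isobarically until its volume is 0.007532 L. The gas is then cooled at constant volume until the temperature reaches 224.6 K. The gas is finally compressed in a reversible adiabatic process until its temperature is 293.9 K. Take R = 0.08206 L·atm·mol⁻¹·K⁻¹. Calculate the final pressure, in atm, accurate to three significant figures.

From PV = nRT: V₁ = nRT₁/P₁ = 0.009935 L.
P constant ⇒ V ∝ T: P₂ = P₁; T₂ = T₁·(V₂/V₁) = 292.5 K.
Isochoric, so P/T is constant: V₃ = V₂; P₃ = P₂·(T₃/T₂) = 4.187 atm.
Reversible adiabatic, γ = 5/3: P₄ = P₃·(T₄/T₃)^(γ/(γ−1)) = 8.201 atm; V₄ = V₃·(T₃/T₄)^(1/(γ−1)) = 0.005032 L.

P₄ ≈ 8.20 atm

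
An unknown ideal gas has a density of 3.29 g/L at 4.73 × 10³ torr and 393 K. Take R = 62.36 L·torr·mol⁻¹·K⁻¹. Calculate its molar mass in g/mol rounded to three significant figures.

M ≈ 17.0 g/mol

ρ = PM/(RT) ⇒ M = ρRT/P = (3.29 × 62.36 × 393.0) / 4.73e+03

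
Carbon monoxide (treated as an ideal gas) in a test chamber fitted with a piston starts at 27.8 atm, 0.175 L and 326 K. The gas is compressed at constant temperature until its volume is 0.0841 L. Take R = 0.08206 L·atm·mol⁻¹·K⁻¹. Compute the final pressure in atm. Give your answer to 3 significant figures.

Isothermal, so P V is constant: T₂ = T₁; P₂ = P₁·(V₁/V₂) = 57.85 atm.

P₂ ≈ 57.8 atm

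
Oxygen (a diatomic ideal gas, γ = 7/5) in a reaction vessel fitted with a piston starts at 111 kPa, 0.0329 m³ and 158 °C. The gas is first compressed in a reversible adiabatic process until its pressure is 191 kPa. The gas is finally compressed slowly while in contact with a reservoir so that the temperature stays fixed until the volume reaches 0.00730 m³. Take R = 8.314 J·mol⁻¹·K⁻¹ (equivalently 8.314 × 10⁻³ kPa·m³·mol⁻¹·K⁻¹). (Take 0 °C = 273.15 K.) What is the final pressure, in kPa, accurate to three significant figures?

Convert: T₁ = 431.1 K.
Adiabatic (γ = 7/5), T V^(γ−1) and P V^γ constant: T₂ = T₁·(P₂/P₁)^((γ−1)/γ) = 503.5 K; V₂ = V₁·(P₁/P₂)^(1/γ) = 0.02233 m³.
T constant ⇒ Boyle's law P V = const: T₃ = T₂; P₃ = P₂·(V₂/V₃) = 584.2 kPa.

P₃ ≈ 584 kPa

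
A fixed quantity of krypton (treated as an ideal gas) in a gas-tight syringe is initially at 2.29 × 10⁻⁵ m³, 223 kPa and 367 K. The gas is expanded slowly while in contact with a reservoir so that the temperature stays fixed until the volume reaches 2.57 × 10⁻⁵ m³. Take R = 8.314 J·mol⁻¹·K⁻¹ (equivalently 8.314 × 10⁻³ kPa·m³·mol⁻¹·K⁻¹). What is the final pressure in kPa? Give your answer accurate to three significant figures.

P₂ ≈ 199 kPa

Isothermal, so P V is constant: T₂ = T₁; P₂ = P₁·(V₁/V₂) = 198.7 kPa.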